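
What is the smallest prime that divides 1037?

1037 is odd.
Digit sum 11, not divisible by 3.
Ends in 7: not divisible by 5.
7: 1037 = 7·148 + 1
11: 1037 = 11·94 + 3
13: 1037 = 13·79 + 10
17: 1037 = 17·61

17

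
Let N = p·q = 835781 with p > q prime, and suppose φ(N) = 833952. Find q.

877

φ(n) = (p−1)(q−1) = n − (p+q) + 1, so p + q = 835781 − 833952 + 1 = 1830.
p and q are the roots of t² − 1830t + 835781 = 0.
Discriminant: 1830² − 4·835781 = 3348900 − 3343124 = 5776; √5776 = 76.
q = (1830 − 76)/2 = 877, p = (1830 + 76)/2 = 953.
Check: 877 · 953 = 835781.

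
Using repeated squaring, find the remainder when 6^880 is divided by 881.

1

6^1 ≡ 6 (mod 881)
6^2 ≡ 6^2 = 36 ≡ 36 (mod 881)
6^4 ≡ 36^2 = 1296 ≡ 415 (mod 881)
6^8 ≡ 415^2 = 172225 ≡ 430 (mod 881)
6^16 ≡ 430^2 = 184900 ≡ 771 (mod 881)
6^32 ≡ 771^2 = 594441 ≡ 647 (mod 881)
6^64 ≡ 647^2 = 418609 ≡ 134 (mod 881)
6^128 ≡ 134^2 = 17956 ≡ 336 (mod 881)
6^256 ≡ 336^2 = 112896 ≡ 128 (mod 881)
6^512 ≡ 128^2 = 16384 ≡ 526 (mod 881)
880 = 512 + 256 + 64 + 32 + 16 in binary powers of 2.
So 6^880 ≡ 526 · 128 · 134 · 647 · 771 ≡ 1 (mod 881).
Since the result is 1, base 6 gives no evidence that 881 is composite.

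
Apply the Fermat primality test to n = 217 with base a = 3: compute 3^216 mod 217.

3^1 ≡ 3 (mod 217)
3^2 ≡ 3^2 = 9 ≡ 9 (mod 217)
3^4 ≡ 9^2 = 81 ≡ 81 (mod 217)
3^8 ≡ 81^2 = 6561 ≡ 51 (mod 217)
3^16 ≡ 51^2 = 2601 ≡ 214 (mod 217)
3^32 ≡ 214^2 = 45796 ≡ 9 (mod 217)
3^64 ≡ 9^2 = 81 ≡ 81 (mod 217)
3^128 ≡ 81^2 = 6561 ≡ 51 (mod 217)
216 = 128 + 64 + 16 + 8 in binary powers of 2.
So 3^216 ≡ 51 · 81 · 214 · 51 ≡ 78 (mod 217).
Since 78 ≠ 1, base 3 is a Fermat witness: 217 is composite.

78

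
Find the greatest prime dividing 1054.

1054 = 2 · 527
527 = 17 · 31
31 is prime.
So 1054 = 2 · 17 · 31; the largest prime factor is 31.

31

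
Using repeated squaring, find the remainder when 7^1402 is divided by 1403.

7^1 ≡ 7 (mod 1403)
7^2 ≡ 7^2 = 49 ≡ 49 (mod 1403)
7^4 ≡ 49^2 = 2401 ≡ 998 (mod 1403)
7^8 ≡ 998^2 = 996004 ≡ 1277 (mod 1403)
7^16 ≡ 1277^2 = 1630729 ≡ 443 (mod 1403)
7^32 ≡ 443^2 = 196249 ≡ 1232 (mod 1403)
7^64 ≡ 1232^2 = 1517824 ≡ 1181 (mod 1403)
7^128 ≡ 1181^2 = 1394761 ≡ 179 (mod 1403)
7^256 ≡ 179^2 = 32041 ≡ 1175 (mod 1403)
7^512 ≡ 1175^2 = 1380625 ≡ 73 (mod 1403)
7^1024 ≡ 73^2 = 5329 ≡ 1120 (mod 1403)
1402 = 1024 + 256 + 64 + 32 + 16 + 8 + 2 in binary powers of 2.
So 7^1402 ≡ 1120 · 1175 · 1181 · 1232 · 443 · 1277 · 49 ≡ 351 (mod 1403).
Since 351 ≠ 1, base 7 is a Fermat witness: 1403 is composite.

351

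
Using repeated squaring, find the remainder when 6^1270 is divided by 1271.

583

6^1 ≡ 6 (mod 1271)
6^2 ≡ 6^2 = 36 ≡ 36 (mod 1271)
6^4 ≡ 36^2 = 1296 ≡ 25 (mod 1271)
6^8 ≡ 25^2 = 625 ≡ 625 (mod 1271)
6^16 ≡ 625^2 = 390625 ≡ 428 (mod 1271)
6^32 ≡ 428^2 = 183184 ≡ 160 (mod 1271)
6^64 ≡ 160^2 = 25600 ≡ 180 (mod 1271)
6^128 ≡ 180^2 = 32400 ≡ 625 (mod 1271)
6^256 ≡ 625^2 = 390625 ≡ 428 (mod 1271)
6^512 ≡ 428^2 = 183184 ≡ 160 (mod 1271)
6^1024 ≡ 160^2 = 25600 ≡ 180 (mod 1271)
1270 = 1024 + 128 + 64 + 32 + 16 + 4 + 2 in binary powers of 2.
So 6^1270 ≡ 180 · 625 · 180 · 160 · 428 · 25 · 36 ≡ 583 (mod 1271).
Since 583 ≠ 1, base 6 is a Fermat witness: 1271 is composite.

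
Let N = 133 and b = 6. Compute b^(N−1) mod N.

6^1 ≡ 6 (mod 133)
6^2 ≡ 6^2 = 36 ≡ 36 (mod 133)
6^4 ≡ 36^2 = 1296 ≡ 99 (mod 133)
6^8 ≡ 99^2 = 9801 ≡ 92 (mod 133)
6^16 ≡ 92^2 = 8464 ≡ 85 (mod 133)
6^32 ≡ 85^2 = 7225 ≡ 43 (mod 133)
6^64 ≡ 43^2 = 1849 ≡ 120 (mod 133)
6^128 ≡ 120^2 = 14400 ≡ 36 (mod 133)
132 = 128 + 4 in binary powers of 2.
So 6^132 ≡ 36 · 99 ≡ 106 (mod 133).
Since 106 ≠ 1, base 6 is a Fermat witness: 133 is composite.

106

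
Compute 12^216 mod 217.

64

12^1 ≡ 12 (mod 217)
12^2 ≡ 12^2 = 144 ≡ 144 (mod 217)
12^4 ≡ 144^2 = 20736 ≡ 121 (mod 217)
12^8 ≡ 121^2 = 14641 ≡ 102 (mod 217)
12^16 ≡ 102^2 = 10404 ≡ 205 (mod 217)
12^32 ≡ 205^2 = 42025 ≡ 144 (mod 217)
12^64 ≡ 144^2 = 20736 ≡ 121 (mod 217)
12^128 ≡ 121^2 = 14641 ≡ 102 (mod 217)
216 = 128 + 64 + 16 + 8 in binary powers of 2.
So 12^216 ≡ 102 · 121 · 205 · 102 ≡ 64 (mod 217).
Since 64 ≠ 1, base 12 is a Fermat witness: 217 is composite.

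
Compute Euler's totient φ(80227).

Factor: 80227 = 7 · 73 · 157.
φ(80227) = (7−1) · (73−1) · (157−1) = 6 · 72 · 156 = 67392.

67392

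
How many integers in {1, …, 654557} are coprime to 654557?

Factor: 654557 = 23 · 149 · 191.
φ(654557) = (23−1) · (149−1) · (191−1) = 22 · 148 · 190 = 618640.

618640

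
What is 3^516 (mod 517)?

487

3^1 ≡ 3 (mod 517)
3^2 ≡ 3^2 = 9 ≡ 9 (mod 517)
3^4 ≡ 9^2 = 81 ≡ 81 (mod 517)
3^8 ≡ 81^2 = 6561 ≡ 357 (mod 517)
3^16 ≡ 357^2 = 127449 ≡ 267 (mod 517)
3^32 ≡ 267^2 = 71289 ≡ 460 (mod 517)
3^64 ≡ 460^2 = 211600 ≡ 147 (mod 517)
3^128 ≡ 147^2 = 21609 ≡ 412 (mod 517)
3^256 ≡ 412^2 = 169744 ≡ 168 (mod 517)
3^512 ≡ 168^2 = 28224 ≡ 306 (mod 517)
516 = 512 + 4 in binary powers of 2.
So 3^516 ≡ 306 · 81 ≡ 487 (mod 517).
Since 487 ≠ 1, base 3 is a Fermat witness: 517 is composite.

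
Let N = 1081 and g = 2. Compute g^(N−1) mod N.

2^1 ≡ 2 (mod 1081)
2^2 ≡ 2^2 = 4 ≡ 4 (mod 1081)
2^4 ≡ 4^2 = 16 ≡ 16 (mod 1081)
2^8 ≡ 16^2 = 256 ≡ 256 (mod 1081)
2^16 ≡ 256^2 = 65536 ≡ 676 (mod 1081)
2^32 ≡ 676^2 = 456976 ≡ 794 (mod 1081)
2^64 ≡ 794^2 = 630436 ≡ 213 (mod 1081)
2^128 ≡ 213^2 = 45369 ≡ 1048 (mod 1081)
2^256 ≡ 1048^2 = 1098304 ≡ 8 (mod 1081)
2^512 ≡ 8^2 = 64 ≡ 64 (mod 1081)
2^1024 ≡ 64^2 = 4096 ≡ 853 (mod 1081)
1080 = 1024 + 32 + 16 + 8 in binary powers of 2.
So 2^1080 ≡ 853 · 794 · 676 · 256 ≡ 165 (mod 1081).
Since 165 ≠ 1, base 2 is a Fermat witness: 1081 is composite.

165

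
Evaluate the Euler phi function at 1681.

Factor: 1681 = 41^2.
φ(1681) = 41^1·(41−1) = 1640.

1640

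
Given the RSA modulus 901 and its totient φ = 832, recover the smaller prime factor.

φ(n) = (p−1)(q−1) = n − (p+q) + 1, so p + q = 901 − 832 + 1 = 70.
p and q are the roots of t² − 70t + 901 = 0.
Discriminant: 70² − 4·901 = 4900 − 3604 = 1296; √1296 = 36.
q = (70 − 36)/2 = 17, p = (70 + 36)/2 = 53.
Check: 17 · 53 = 901.

17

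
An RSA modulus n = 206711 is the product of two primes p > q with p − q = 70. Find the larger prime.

Since p = q + 70, we have 206711 = q(q + 70), so q² + 70q − 206711 = 0.
Discriminant: 70² + 4·206711 = 4900 + 826844 = 831744; √831744 = 912.
q = (−70 + 912)/2 = 421, and p = q + 70 = 491.
Check: 421 · 491 = 206711.

491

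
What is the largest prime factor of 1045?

1045 = 5 · 209
209 = 11 · 19
19 is prime.
So 1045 = 5 · 11 · 19; the largest prime factor is 19.

19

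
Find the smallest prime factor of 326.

2

326 is even: 2 divides it.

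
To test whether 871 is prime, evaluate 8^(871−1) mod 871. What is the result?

662

8^1 ≡ 8 (mod 871)
8^2 ≡ 8^2 = 64 ≡ 64 (mod 871)
8^4 ≡ 64^2 = 4096 ≡ 612 (mod 871)
8^8 ≡ 612^2 = 374544 ≡ 14 (mod 871)
8^16 ≡ 14^2 = 196 ≡ 196 (mod 871)
8^32 ≡ 196^2 = 38416 ≡ 92 (mod 871)
8^64 ≡ 92^2 = 8464 ≡ 625 (mod 871)
8^128 ≡ 625^2 = 390625 ≡ 417 (mod 871)
8^256 ≡ 417^2 = 173889 ≡ 560 (mod 871)
8^512 ≡ 560^2 = 313600 ≡ 40 (mod 871)
870 = 512 + 256 + 64 + 32 + 4 + 2 in binary powers of 2.
So 8^870 ≡ 40 · 560 · 625 · 92 · 612 · 64 ≡ 662 (mod 871).
Since 662 ≠ 1, base 8 is a Fermat witness: 871 is composite.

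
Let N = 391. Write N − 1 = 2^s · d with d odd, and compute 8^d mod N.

391 − 1 = 390 = 2^1 · 195, so d = 195.
8^1 ≡ 8 (mod 391)
8^2 ≡ 8^2 = 64 ≡ 64 (mod 391)
8^4 ≡ 64^2 = 4096 ≡ 186 (mod 391)
8^8 ≡ 186^2 = 34596 ≡ 188 (mod 391)
8^16 ≡ 188^2 = 35344 ≡ 154 (mod 391)
8^32 ≡ 154^2 = 23716 ≡ 256 (mod 391)
8^64 ≡ 256^2 = 65536 ≡ 239 (mod 391)
8^128 ≡ 239^2 = 57121 ≡ 35 (mod 391)
195 = 128 + 64 + 2 + 1 in binary powers of 2.
So 8^195 ≡ 35 · 239 · 64 · 8 ≡ 257 (mod 391).
Squaring chain: 257; never reaches −1, so base 8 is a Miller–Rabin witness that 391 is composite.

257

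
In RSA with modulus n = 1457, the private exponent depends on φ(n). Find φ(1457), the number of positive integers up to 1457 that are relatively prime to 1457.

1380

Factor: 1457 = 31 · 47.
φ(1457) = (31−1) · (47−1) = 30 · 46 = 1380.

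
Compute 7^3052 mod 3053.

7^1 ≡ 7 (mod 3053)
7^2 ≡ 7^2 = 49 ≡ 49 (mod 3053)
7^4 ≡ 49^2 = 2401 ≡ 2401 (mod 3053)
7^8 ≡ 2401^2 = 5764801 ≡ 737 (mod 3053)
7^16 ≡ 737^2 = 543169 ≡ 2788 (mod 3053)
7^32 ≡ 2788^2 = 7772944 ≡ 6 (mod 3053)
7^64 ≡ 6^2 = 36 ≡ 36 (mod 3053)
7^128 ≡ 36^2 = 1296 ≡ 1296 (mod 3053)
7^256 ≡ 1296^2 = 1679616 ≡ 466 (mod 3053)
7^512 ≡ 466^2 = 217156 ≡ 393 (mod 3053)
7^1024 ≡ 393^2 = 154449 ≡ 1799 (mod 3053)
7^2048 ≡ 1799^2 = 3236401 ≡ 221 (mod 3053)
3052 = 2048 + 512 + 256 + 128 + 64 + 32 + 8 + 4 in binary powers of 2.
So 7^3052 ≡ 221 · 393 · 466 · 1296 · 36 · 6 · 737 · 2401 ≡ 767 (mod 3053).
Since 767 ≠ 1, base 7 is a Fermat witness: 3053 is composite.

767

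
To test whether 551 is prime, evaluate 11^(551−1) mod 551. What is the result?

11^1 ≡ 11 (mod 551)
11^2 ≡ 11^2 = 121 ≡ 121 (mod 551)
11^4 ≡ 121^2 = 14641 ≡ 315 (mod 551)
11^8 ≡ 315^2 = 99225 ≡ 45 (mod 551)
11^16 ≡ 45^2 = 2025 ≡ 372 (mod 551)
11^32 ≡ 372^2 = 138384 ≡ 83 (mod 551)
11^64 ≡ 83^2 = 6889 ≡ 277 (mod 551)
11^128 ≡ 277^2 = 76729 ≡ 140 (mod 551)
11^256 ≡ 140^2 = 19600 ≡ 315 (mod 551)
11^512 ≡ 315^2 = 99225 ≡ 45 (mod 551)
550 = 512 + 32 + 4 + 2 in binary powers of 2.
So 11^550 ≡ 45 · 83 · 315 · 121 ≡ 410 (mod 551).
Since 410 ≠ 1, base 11 is a Fermat witness: 551 is composite.

410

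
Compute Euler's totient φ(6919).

5760

Factor: 6919 = 11 · 17 · 37.
φ(6919) = (11−1) · (17−1) · (37−1) = 10 · 16 · 36 = 5760.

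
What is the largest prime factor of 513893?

43

513893 = 17 · 30229
30229 = 19 · 1591
1591 = 37 · 43
43 is prime.
So 513893 = 17 · 19 · 37 · 43; the largest prime factor is 43.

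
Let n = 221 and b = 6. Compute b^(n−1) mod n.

6^1 ≡ 6 (mod 221)
6^2 ≡ 6^2 = 36 ≡ 36 (mod 221)
6^4 ≡ 36^2 = 1296 ≡ 191 (mod 221)
6^8 ≡ 191^2 = 36481 ≡ 16 (mod 221)
6^16 ≡ 16^2 = 256 ≡ 35 (mod 221)
6^32 ≡ 35^2 = 1225 ≡ 120 (mod 221)
6^64 ≡ 120^2 = 14400 ≡ 35 (mod 221)
6^128 ≡ 35^2 = 1225 ≡ 120 (mod 221)
220 = 128 + 64 + 16 + 8 + 4 in binary powers of 2.
So 6^220 ≡ 120 · 35 · 35 · 16 · 191 ≡ 217 (mod 221).
Since 217 ≠ 1, base 6 is a Fermat witness: 221 is composite.

217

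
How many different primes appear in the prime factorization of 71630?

5

71630 = 2 · 35815
35815 = 5 · 7163
7163 = 13 · 551
551 = 19 · 29
71630 = 2 · 5 · 13 · 19 · 29, which has 5 distinct prime factors.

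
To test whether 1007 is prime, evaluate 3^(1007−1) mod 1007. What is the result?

188

3^1 ≡ 3 (mod 1007)
3^2 ≡ 3^2 = 9 ≡ 9 (mod 1007)
3^4 ≡ 9^2 = 81 ≡ 81 (mod 1007)
3^8 ≡ 81^2 = 6561 ≡ 519 (mod 1007)
3^16 ≡ 519^2 = 269361 ≡ 492 (mod 1007)
3^32 ≡ 492^2 = 242064 ≡ 384 (mod 1007)
3^64 ≡ 384^2 = 147456 ≡ 434 (mod 1007)
3^128 ≡ 434^2 = 188356 ≡ 47 (mod 1007)
3^256 ≡ 47^2 = 2209 ≡ 195 (mod 1007)
3^512 ≡ 195^2 = 38025 ≡ 766 (mod 1007)
1006 = 512 + 256 + 128 + 64 + 32 + 8 + 4 + 2 in binary powers of 2.
So 3^1006 ≡ 766 · 195 · 47 · 434 · 384 · 519 · 81 · 9 ≡ 188 (mod 1007).
Since 188 ≠ 1, base 3 is a Fermat witness: 1007 is composite.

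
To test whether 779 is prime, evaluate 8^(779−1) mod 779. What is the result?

353

8^1 ≡ 8 (mod 779)
8^2 ≡ 8^2 = 64 ≡ 64 (mod 779)
8^4 ≡ 64^2 = 4096 ≡ 201 (mod 779)
8^8 ≡ 201^2 = 40401 ≡ 672 (mod 779)
8^16 ≡ 672^2 = 451584 ≡ 543 (mod 779)
8^32 ≡ 543^2 = 294849 ≡ 387 (mod 779)
8^64 ≡ 387^2 = 149769 ≡ 201 (mod 779)
8^128 ≡ 201^2 = 40401 ≡ 672 (mod 779)
8^256 ≡ 672^2 = 451584 ≡ 543 (mod 779)
8^512 ≡ 543^2 = 294849 ≡ 387 (mod 779)
778 = 512 + 256 + 8 + 2 in binary powers of 2.
So 8^778 ≡ 387 · 543 · 672 · 64 ≡ 353 (mod 779).
Since 353 ≠ 1, base 8 is a Fermat witness: 779 is composite.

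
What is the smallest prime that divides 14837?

37

14837 is odd.
Digit sum 23, not divisible by 3.
Ends in 7: not divisible by 5.
7: 14837 = 7·2119 + 4
11: 14837 = 11·1348 + 9
13: 14837 = 13·1141 + 4
17: 14837 = 17·872 + 13
19: 14837 = 19·780 + 17
23: 14837 = 23·645 + 2
29: 14837 = 29·511 + 18
31: 14837 = 31·478 + 19
37: 14837 = 37·401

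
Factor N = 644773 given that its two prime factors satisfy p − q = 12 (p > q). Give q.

797

Since p = q + 12, we have 644773 = q(q + 12), so q² + 12q − 644773 = 0.
Discriminant: 12² + 4·644773 = 144 + 2579092 = 2579236; √2579236 = 1606.
q = (−12 + 1606)/2 = 797, and p = q + 12 = 809.
Check: 797 · 809 = 644773.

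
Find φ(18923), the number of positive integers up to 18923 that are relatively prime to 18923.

18648

Factor: 18923 = 127 · 149.
φ(18923) = (127−1) · (149−1) = 126 · 148 = 18648.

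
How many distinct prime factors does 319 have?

2

319 = 11 · 29
319 = 11 · 29, which has 2 distinct prime factors.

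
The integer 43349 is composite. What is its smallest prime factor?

67

43349 is odd.
Digit sum 23, not divisible by 3.
Ends in 9: not divisible by 5.
7: 43349 = 7·6192 + 5
11: 43349 = 11·3940 + 9
13: 43349 = 13·3334 + 7
17: 43349 = 17·2549 + 16
19: 43349 = 19·2281 + 10
23: 43349 = 23·1884 + 17
29: 43349 = 29·1494 + 23
31: 43349 = 31·1398 + 11
37: 43349 = 37·1171 + 22
41: 43349 = 41·1057 + 12
43: 43349 = 43·1008 + 5
47: 43349 = 47·922 + 15
53: 43349 = 53·817 + 48
59: 43349 = 59·734 + 43
61: 43349 = 61·710 + 39
67: 43349 = 67·647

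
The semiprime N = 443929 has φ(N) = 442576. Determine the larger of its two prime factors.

797

φ(n) = (p−1)(q−1) = n − (p+q) + 1, so p + q = 443929 − 442576 + 1 = 1354.
p and q are the roots of t² − 1354t + 443929 = 0.
Discriminant: 1354² − 4·443929 = 1833316 − 1775716 = 57600; √57600 = 240.
q = (1354 − 240)/2 = 557, p = (1354 + 240)/2 = 797.
Check: 557 · 797 = 443929.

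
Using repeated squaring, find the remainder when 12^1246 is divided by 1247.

608

12^1 ≡ 12 (mod 1247)
12^2 ≡ 12^2 = 144 ≡ 144 (mod 1247)
12^4 ≡ 144^2 = 20736 ≡ 784 (mod 1247)
12^8 ≡ 784^2 = 614656 ≡ 1132 (mod 1247)
12^16 ≡ 1132^2 = 1281424 ≡ 755 (mod 1247)
12^32 ≡ 755^2 = 570025 ≡ 146 (mod 1247)
12^64 ≡ 146^2 = 21316 ≡ 117 (mod 1247)
12^128 ≡ 117^2 = 13689 ≡ 1219 (mod 1247)
12^256 ≡ 1219^2 = 1485961 ≡ 784 (mod 1247)
12^512 ≡ 784^2 = 614656 ≡ 1132 (mod 1247)
12^1024 ≡ 1132^2 = 1281424 ≡ 755 (mod 1247)
1246 = 1024 + 128 + 64 + 16 + 8 + 4 + 2 in binary powers of 2.
So 12^1246 ≡ 755 · 1219 · 117 · 755 · 1132 · 784 · 144 ≡ 608 (mod 1247).
Since 608 ≠ 1, base 12 is a Fermat witness: 1247 is composite.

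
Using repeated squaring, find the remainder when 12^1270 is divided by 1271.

893

12^1 ≡ 12 (mod 1271)
12^2 ≡ 12^2 = 144 ≡ 144 (mod 1271)
12^4 ≡ 144^2 = 20736 ≡ 400 (mod 1271)
12^8 ≡ 400^2 = 160000 ≡ 1125 (mod 1271)
12^16 ≡ 1125^2 = 1265625 ≡ 980 (mod 1271)
12^32 ≡ 980^2 = 960400 ≡ 795 (mod 1271)
12^64 ≡ 795^2 = 632025 ≡ 338 (mod 1271)
12^128 ≡ 338^2 = 114244 ≡ 1125 (mod 1271)
12^256 ≡ 1125^2 = 1265625 ≡ 980 (mod 1271)
12^512 ≡ 980^2 = 960400 ≡ 795 (mod 1271)
12^1024 ≡ 795^2 = 632025 ≡ 338 (mod 1271)
1270 = 1024 + 128 + 64 + 32 + 16 + 4 + 2 in binary powers of 2.
So 12^1270 ≡ 338 · 1125 · 338 · 795 · 980 · 400 · 144 ≡ 893 (mod 1271).
Since 893 ≠ 1, base 12 is a Fermat witness: 1271 is composite.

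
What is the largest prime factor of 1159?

61

1159 = 19 · 61
61 is prime.
So 1159 = 19 · 61; the largest prime factor is 61.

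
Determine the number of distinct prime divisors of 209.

2

209 = 11 · 19
209 = 11 · 19, which has 2 distinct prime factors.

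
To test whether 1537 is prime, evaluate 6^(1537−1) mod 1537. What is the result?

6^1 ≡ 6 (mod 1537)
6^2 ≡ 6^2 = 36 ≡ 36 (mod 1537)
6^4 ≡ 36^2 = 1296 ≡ 1296 (mod 1537)
6^8 ≡ 1296^2 = 1679616 ≡ 1212 (mod 1537)
6^16 ≡ 1212^2 = 1468944 ≡ 1109 (mod 1537)
6^32 ≡ 1109^2 = 1229881 ≡ 281 (mod 1537)
6^64 ≡ 281^2 = 78961 ≡ 574 (mod 1537)
6^128 ≡ 574^2 = 329476 ≡ 558 (mod 1537)
6^256 ≡ 558^2 = 311364 ≡ 890 (mod 1537)
6^512 ≡ 890^2 = 792100 ≡ 545 (mod 1537)
6^1024 ≡ 545^2 = 297025 ≡ 384 (mod 1537)
1536 = 1024 + 512 in binary powers of 2.
So 6^1536 ≡ 384 · 545 ≡ 248 (mod 1537).
Since 248 ≠ 1, base 6 is a Fermat witness: 1537 is composite.

248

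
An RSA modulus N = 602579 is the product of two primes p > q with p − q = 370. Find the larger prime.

Since p = q + 370, we have 602579 = q(q + 370), so q² + 370q − 602579 = 0.
Discriminant: 370² + 4·602579 = 136900 + 2410316 = 2547216; √2547216 = 1596.
q = (−370 + 1596)/2 = 613, and p = q + 370 = 983.
Check: 613 · 983 = 602579.

983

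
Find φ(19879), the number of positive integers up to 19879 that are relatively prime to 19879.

19584

Factor: 19879 = 103 · 193.
φ(19879) = (103−1) · (193−1) = 102 · 192 = 19584.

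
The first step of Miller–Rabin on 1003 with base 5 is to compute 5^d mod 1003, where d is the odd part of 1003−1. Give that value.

1003 − 1 = 1002 = 2^1 · 501, so d = 501.
5^1 ≡ 5 (mod 1003)
5^2 ≡ 5^2 = 25 ≡ 25 (mod 1003)
5^4 ≡ 25^2 = 625 ≡ 625 (mod 1003)
5^8 ≡ 625^2 = 390625 ≡ 458 (mod 1003)
5^16 ≡ 458^2 = 209764 ≡ 137 (mod 1003)
5^32 ≡ 137^2 = 18769 ≡ 715 (mod 1003)
5^64 ≡ 715^2 = 511225 ≡ 698 (mod 1003)
5^128 ≡ 698^2 = 487204 ≡ 749 (mod 1003)
5^256 ≡ 749^2 = 561001 ≡ 324 (mod 1003)
501 = 256 + 128 + 64 + 32 + 16 + 4 + 1 in binary powers of 2.
So 5^501 ≡ 324 · 749 · 698 · 715 · 137 · 625 · 5 ≡ 694 (mod 1003).
Squaring chain: 694; never reaches −1, so base 5 is a Miller–Rabin witness that 1003 is composite.

694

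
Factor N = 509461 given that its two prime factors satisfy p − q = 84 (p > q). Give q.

Since p = q + 84, we have 509461 = q(q + 84), so q² + 84q − 509461 = 0.
Discriminant: 84² + 4·509461 = 7056 + 2037844 = 2044900; √2044900 = 1430.
q = (−84 + 1430)/2 = 673, and p = q + 84 = 757.
Check: 673 · 757 = 509461.

673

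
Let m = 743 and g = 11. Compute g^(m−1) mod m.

11^1 ≡ 11 (mod 743)
11^2 ≡ 11^2 = 121 ≡ 121 (mod 743)
11^4 ≡ 121^2 = 14641 ≡ 524 (mod 743)
11^8 ≡ 524^2 = 274576 ≡ 409 (mod 743)
11^16 ≡ 409^2 = 167281 ≡ 106 (mod 743)
11^32 ≡ 106^2 = 11236 ≡ 91 (mod 743)
11^64 ≡ 91^2 = 8281 ≡ 108 (mod 743)
11^128 ≡ 108^2 = 11664 ≡ 519 (mod 743)
11^256 ≡ 519^2 = 269361 ≡ 395 (mod 743)
11^512 ≡ 395^2 = 156025 ≡ 738 (mod 743)
742 = 512 + 128 + 64 + 32 + 4 + 2 in binary powers of 2.
So 11^742 ≡ 738 · 519 · 108 · 91 · 524 · 121 ≡ 1 (mod 743).
Since the result is 1, base 11 gives no evidence that 743 is composite.

1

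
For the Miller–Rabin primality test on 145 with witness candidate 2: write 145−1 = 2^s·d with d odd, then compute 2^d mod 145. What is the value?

77

145 − 1 = 144 = 2^4 · 9, so d = 9.
2^1 ≡ 2 (mod 145)
2^2 ≡ 2^2 = 4 ≡ 4 (mod 145)
2^4 ≡ 4^2 = 16 ≡ 16 (mod 145)
2^8 ≡ 16^2 = 256 ≡ 111 (mod 145)
9 = 8 + 1 in binary powers of 2.
So 2^9 ≡ 111 · 2 ≡ 77 (mod 145).
Squaring chain: 77 → 129 → 111 → 141; never reaches −1, so base 2 is a Miller–Rabin witness that 145 is composite.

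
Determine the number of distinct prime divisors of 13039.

3

13039 = 13 · 1003
1003 = 17 · 59
13039 = 13 · 17 · 59, which has 3 distinct prime factors.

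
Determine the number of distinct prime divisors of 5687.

5687 = 11^2 · 47
5687 = 11^2 · 47, which has 2 distinct prime factors.

2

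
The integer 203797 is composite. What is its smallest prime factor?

203797 is odd.
Digit sum 28, not divisible by 3.
Ends in 7: not divisible by 5.
7: 203797 = 7·29113 + 6
11: 203797 = 11·18527

11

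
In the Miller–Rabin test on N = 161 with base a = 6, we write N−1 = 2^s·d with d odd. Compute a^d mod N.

161 − 1 = 160 = 2^5 · 5, so d = 5.
6^1 ≡ 6 (mod 161)
6^2 ≡ 6^2 = 36 ≡ 36 (mod 161)
6^4 ≡ 36^2 = 1296 ≡ 8 (mod 161)
5 = 4 + 1 in binary powers of 2.
So 6^5 ≡ 8 · 6 ≡ 48 (mod 161).
Squaring chain: 48 → 50 → 85 → 141 → 78; never reaches −1, so base 6 is a Miller–Rabin witness that 161 is composite.

48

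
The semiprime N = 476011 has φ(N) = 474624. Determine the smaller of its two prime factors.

φ(n) = (p−1)(q−1) = n − (p+q) + 1, so p + q = 476011 − 474624 + 1 = 1388.
p and q are the roots of t² − 1388t + 476011 = 0.
Discriminant: 1388² − 4·476011 = 1926544 − 1904044 = 22500; √22500 = 150.
q = (1388 − 150)/2 = 619, p = (1388 + 150)/2 = 769.
Check: 619 · 769 = 476011.

619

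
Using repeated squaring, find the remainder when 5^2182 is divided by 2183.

5^1 ≡ 5 (mod 2183)
5^2 ≡ 5^2 = 25 ≡ 25 (mod 2183)
5^4 ≡ 25^2 = 625 ≡ 625 (mod 2183)
5^8 ≡ 625^2 = 390625 ≡ 2051 (mod 2183)
5^16 ≡ 2051^2 = 4206601 ≡ 2143 (mod 2183)
5^32 ≡ 2143^2 = 4592449 ≡ 1600 (mod 2183)
5^64 ≡ 1600^2 = 2560000 ≡ 1524 (mod 2183)
5^128 ≡ 1524^2 = 2322576 ≡ 2047 (mod 2183)
5^256 ≡ 2047^2 = 4190209 ≡ 1032 (mod 2183)
5^512 ≡ 1032^2 = 1065024 ≡ 1903 (mod 2183)
5^1024 ≡ 1903^2 = 3621409 ≡ 1995 (mod 2183)
5^2048 ≡ 1995^2 = 3980025 ≡ 416 (mod 2183)
2182 = 2048 + 128 + 4 + 2 in binary powers of 2.
So 5^2182 ≡ 416 · 2047 · 625 · 25 ≡ 1484 (mod 2183).
Since 1484 ≠ 1, base 5 is a Fermat witness: 2183 is composite.

1484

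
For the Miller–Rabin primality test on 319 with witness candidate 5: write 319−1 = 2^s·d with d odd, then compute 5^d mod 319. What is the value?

319 − 1 = 318 = 2^1 · 159, so d = 159.
5^1 ≡ 5 (mod 319)
5^2 ≡ 5^2 = 25 ≡ 25 (mod 319)
5^4 ≡ 25^2 = 625 ≡ 306 (mod 319)
5^8 ≡ 306^2 = 93636 ≡ 169 (mod 319)
5^16 ≡ 169^2 = 28561 ≡ 170 (mod 319)
5^32 ≡ 170^2 = 28900 ≡ 190 (mod 319)
5^64 ≡ 190^2 = 36100 ≡ 53 (mod 319)
5^128 ≡ 53^2 = 2809 ≡ 257 (mod 319)
159 = 128 + 16 + 8 + 4 + 2 + 1 in binary powers of 2.
So 5^159 ≡ 257 · 170 · 169 · 306 · 25 · 5 ≡ 196 (mod 319).
Squaring chain: 196; never reaches −1, so base 5 is a Miller–Rabin witness that 319 is composite.

196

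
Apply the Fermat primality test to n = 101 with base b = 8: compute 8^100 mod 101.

1

8^1 ≡ 8 (mod 101)
8^2 ≡ 8^2 = 64 ≡ 64 (mod 101)
8^4 ≡ 64^2 = 4096 ≡ 56 (mod 101)
8^8 ≡ 56^2 = 3136 ≡ 5 (mod 101)
8^16 ≡ 5^2 = 25 ≡ 25 (mod 101)
8^32 ≡ 25^2 = 625 ≡ 19 (mod 101)
8^64 ≡ 19^2 = 361 ≡ 58 (mod 101)
100 = 64 + 32 + 4 in binary powers of 2.
So 8^100 ≡ 58 · 19 · 56 ≡ 1 (mod 101).
Since the result is 1, base 8 gives no evidence that 101 is composite.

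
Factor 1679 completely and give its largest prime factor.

73

1679 = 23 · 73
73 is prime.
So 1679 = 23 · 73; the largest prime factor is 73.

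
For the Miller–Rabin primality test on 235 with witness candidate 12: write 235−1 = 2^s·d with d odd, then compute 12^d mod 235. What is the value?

235 − 1 = 234 = 2^1 · 117, so d = 117.
12^1 ≡ 12 (mod 235)
12^2 ≡ 12^2 = 144 ≡ 144 (mod 235)
12^4 ≡ 144^2 = 20736 ≡ 56 (mod 235)
12^8 ≡ 56^2 = 3136 ≡ 81 (mod 235)
12^16 ≡ 81^2 = 6561 ≡ 216 (mod 235)
12^32 ≡ 216^2 = 46656 ≡ 126 (mod 235)
12^64 ≡ 126^2 = 15876 ≡ 131 (mod 235)
117 = 64 + 32 + 16 + 4 + 1 in binary powers of 2.
So 12^117 ≡ 131 · 126 · 216 · 56 · 12 ≡ 97 (mod 235).
Squaring chain: 97; never reaches −1, so base 12 is a Miller–Rabin witness that 235 is composite.

97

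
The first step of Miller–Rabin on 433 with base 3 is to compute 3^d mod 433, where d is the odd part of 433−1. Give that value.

1

433 − 1 = 432 = 2^4 · 27, so d = 27.
3^1 ≡ 3 (mod 433)
3^2 ≡ 3^2 = 9 ≡ 9 (mod 433)
3^4 ≡ 9^2 = 81 ≡ 81 (mod 433)
3^8 ≡ 81^2 = 6561 ≡ 66 (mod 433)
3^16 ≡ 66^2 = 4356 ≡ 26 (mod 433)
27 = 16 + 8 + 2 + 1 in binary powers of 2.
So 3^27 ≡ 26 · 66 · 9 · 3 ≡ 1 (mod 433).
Since 3^d ≡ 1 (mod 433), base 3 does not prove 433 composite.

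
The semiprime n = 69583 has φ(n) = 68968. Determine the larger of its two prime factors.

φ(n) = (p−1)(q−1) = n − (p+q) + 1, so p + q = 69583 − 68968 + 1 = 616.
p and q are the roots of t² − 616t + 69583 = 0.
Discriminant: 616² − 4·69583 = 379456 − 278332 = 101124; √101124 = 318.
q = (616 − 318)/2 = 149, p = (616 + 318)/2 = 467.
Check: 149 · 467 = 69583.

467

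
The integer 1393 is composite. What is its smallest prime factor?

1393 is odd.
Digit sum 16, not divisible by 3.
Ends in 3: not divisible by 5.
7: 1393 = 7·199

7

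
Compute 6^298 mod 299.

6^1 ≡ 6 (mod 299)
6^2 ≡ 6^2 = 36 ≡ 36 (mod 299)
6^4 ≡ 36^2 = 1296 ≡ 100 (mod 299)
6^8 ≡ 100^2 = 10000 ≡ 133 (mod 299)
6^16 ≡ 133^2 = 17689 ≡ 48 (mod 299)
6^32 ≡ 48^2 = 2304 ≡ 211 (mod 299)
6^64 ≡ 211^2 = 44521 ≡ 269 (mod 299)
6^128 ≡ 269^2 = 72361 ≡ 3 (mod 299)
6^256 ≡ 3^2 = 9 ≡ 9 (mod 299)
298 = 256 + 32 + 8 + 2 in binary powers of 2.
So 6^298 ≡ 9 · 211 · 133 · 36 ≡ 121 (mod 299).
Since 121 ≠ 1, base 6 is a Fermat witness: 299 is composite.

121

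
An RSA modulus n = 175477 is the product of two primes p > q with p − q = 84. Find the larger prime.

Since p = q + 84, we have 175477 = q(q + 84), so q² + 84q − 175477 = 0.
Discriminant: 84² + 4·175477 = 7056 + 701908 = 708964; √708964 = 842.
q = (−84 + 842)/2 = 379, and p = q + 84 = 463.
Check: 379 · 463 = 175477.

463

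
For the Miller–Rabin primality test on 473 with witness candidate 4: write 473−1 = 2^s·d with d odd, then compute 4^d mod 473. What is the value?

322

473 − 1 = 472 = 2^3 · 59, so d = 59.
4^1 ≡ 4 (mod 473)
4^2 ≡ 4^2 = 16 ≡ 16 (mod 473)
4^4 ≡ 16^2 = 256 ≡ 256 (mod 473)
4^8 ≡ 256^2 = 65536 ≡ 262 (mod 473)
4^16 ≡ 262^2 = 68644 ≡ 59 (mod 473)
4^32 ≡ 59^2 = 3481 ≡ 170 (mod 473)
59 = 32 + 16 + 8 + 2 + 1 in binary powers of 2.
So 4^59 ≡ 170 · 59 · 262 · 16 · 4 ≡ 322 (mod 473).
Squaring chain: 322 → 97 → 422; never reaches −1, so base 4 is a Miller–Rabin witness that 473 is composite.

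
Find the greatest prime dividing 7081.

97

7081 = 73 · 97
97 is prime.
So 7081 = 73 · 97; the largest prime factor is 97.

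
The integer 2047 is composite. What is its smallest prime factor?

2047 is odd.
Digit sum 13, not divisible by 3.
Ends in 7: not divisible by 5.
7: 2047 = 7·292 + 3
11: 2047 = 11·186 + 1
13: 2047 = 13·157 + 6
17: 2047 = 17·120 + 7
19: 2047 = 19·107 + 14
23: 2047 = 23·89

23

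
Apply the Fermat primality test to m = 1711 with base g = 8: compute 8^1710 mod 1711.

8^1 ≡ 8 (mod 1711)
8^2 ≡ 8^2 = 64 ≡ 64 (mod 1711)
8^4 ≡ 64^2 = 4096 ≡ 674 (mod 1711)
8^8 ≡ 674^2 = 454276 ≡ 861 (mod 1711)
8^16 ≡ 861^2 = 741321 ≡ 458 (mod 1711)
8^32 ≡ 458^2 = 209764 ≡ 1022 (mod 1711)
8^64 ≡ 1022^2 = 1044484 ≡ 774 (mod 1711)
8^128 ≡ 774^2 = 599076 ≡ 226 (mod 1711)
8^256 ≡ 226^2 = 51076 ≡ 1457 (mod 1711)
8^512 ≡ 1457^2 = 2122849 ≡ 1209 (mod 1711)
8^1024 ≡ 1209^2 = 1461681 ≡ 487 (mod 1711)
1710 = 1024 + 512 + 128 + 32 + 8 + 4 + 2 in binary powers of 2.
So 8^1710 ≡ 487 · 1209 · 226 · 1022 · 861 · 674 · 64 ≡ 789 (mod 1711).
Since 789 ≠ 1, base 8 is a Fermat witness: 1711 is composite.

789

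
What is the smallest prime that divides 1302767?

29

1302767 is odd.
Digit sum 26, not divisible by 3.
Ends in 7: not divisible by 5.
7: 1302767 = 7·186109 + 4
11: 1302767 = 11·118433 + 4
13: 1302767 = 13·100212 + 11
17: 1302767 = 17·76633 + 6
19: 1302767 = 19·68566 + 13
23: 1302767 = 23·56642 + 1
29: 1302767 = 29·44923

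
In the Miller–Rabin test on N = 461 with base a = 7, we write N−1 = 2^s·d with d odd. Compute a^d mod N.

461 − 1 = 460 = 2^2 · 115, so d = 115.
7^1 ≡ 7 (mod 461)
7^2 ≡ 7^2 = 49 ≡ 49 (mod 461)
7^4 ≡ 49^2 = 2401 ≡ 96 (mod 461)
7^8 ≡ 96^2 = 9216 ≡ 457 (mod 461)
7^16 ≡ 457^2 = 208849 ≡ 16 (mod 461)
7^32 ≡ 16^2 = 256 ≡ 256 (mod 461)
7^64 ≡ 256^2 = 65536 ≡ 74 (mod 461)
115 = 64 + 32 + 16 + 2 + 1 in binary powers of 2.
So 7^115 ≡ 74 · 256 · 16 · 49 · 7 ≡ 413 (mod 461).
Squaring chain: 413 → 460; reaches −1, so base 7 does not prove 461 composite.

413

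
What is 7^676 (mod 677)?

7^1 ≡ 7 (mod 677)
7^2 ≡ 7^2 = 49 ≡ 49 (mod 677)
7^4 ≡ 49^2 = 2401 ≡ 370 (mod 677)
7^8 ≡ 370^2 = 136900 ≡ 146 (mod 677)
7^16 ≡ 146^2 = 21316 ≡ 329 (mod 677)
7^32 ≡ 329^2 = 108241 ≡ 598 (mod 677)
7^64 ≡ 598^2 = 357604 ≡ 148 (mod 677)
7^128 ≡ 148^2 = 21904 ≡ 240 (mod 677)
7^256 ≡ 240^2 = 57600 ≡ 55 (mod 677)
7^512 ≡ 55^2 = 3025 ≡ 317 (mod 677)
676 = 512 + 128 + 32 + 4 in binary powers of 2.
So 7^676 ≡ 317 · 240 · 598 · 370 ≡ 1 (mod 677).
Since the result is 1, base 7 gives no evidence that 677 is composite.

1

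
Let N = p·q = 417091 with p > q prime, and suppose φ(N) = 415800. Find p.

φ(n) = (p−1)(q−1) = n − (p+q) + 1, so p + q = 417091 − 415800 + 1 = 1292.
p and q are the roots of t² − 1292t + 417091 = 0.
Discriminant: 1292² − 4·417091 = 1669264 − 1668364 = 900; √900 = 30.
q = (1292 − 30)/2 = 631, p = (1292 + 30)/2 = 661.
Check: 631 · 661 = 417091.

661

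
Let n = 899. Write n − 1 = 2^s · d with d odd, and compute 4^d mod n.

899 − 1 = 898 = 2^1 · 449, so d = 449.
4^1 ≡ 4 (mod 899)
4^2 ≡ 4^2 = 16 ≡ 16 (mod 899)
4^4 ≡ 16^2 = 256 ≡ 256 (mod 899)
4^8 ≡ 256^2 = 65536 ≡ 808 (mod 899)
4^16 ≡ 808^2 = 652864 ≡ 190 (mod 899)
4^32 ≡ 190^2 = 36100 ≡ 140 (mod 899)
4^64 ≡ 140^2 = 19600 ≡ 721 (mod 899)
4^128 ≡ 721^2 = 519841 ≡ 219 (mod 899)
4^256 ≡ 219^2 = 47961 ≡ 314 (mod 899)
449 = 256 + 128 + 64 + 1 in binary powers of 2.
So 4^449 ≡ 314 · 219 · 721 · 4 ≡ 845 (mod 899).
Squaring chain: 845; never reaches −1, so base 4 is a Miller–Rabin witness that 899 is composite.

845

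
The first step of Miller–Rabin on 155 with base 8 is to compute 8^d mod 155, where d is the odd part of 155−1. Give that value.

155 − 1 = 154 = 2^1 · 77, so d = 77.
8^1 ≡ 8 (mod 155)
8^2 ≡ 8^2 = 64 ≡ 64 (mod 155)
8^4 ≡ 64^2 = 4096 ≡ 66 (mod 155)
8^8 ≡ 66^2 = 4356 ≡ 16 (mod 155)
8^16 ≡ 16^2 = 256 ≡ 101 (mod 155)
8^32 ≡ 101^2 = 10201 ≡ 126 (mod 155)
8^64 ≡ 126^2 = 15876 ≡ 66 (mod 155)
77 = 64 + 8 + 4 + 1 in binary powers of 2.
So 8^77 ≡ 66 · 16 · 66 · 8 ≡ 33 (mod 155).
Squaring chain: 33; never reaches −1, so base 8 is a Miller–Rabin witness that 155 is composite.

33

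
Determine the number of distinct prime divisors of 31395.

31395 = 3 · 10465
10465 = 5 · 2093
2093 = 7 · 299
299 = 13 · 23
31395 = 3 · 5 · 7 · 13 · 23, which has 5 distinct prime factors.

5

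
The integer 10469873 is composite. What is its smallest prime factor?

71

10469873 is odd.
Digit sum 38, not divisible by 3.
Ends in 3: not divisible by 5.
7: 10469873 = 7·1495696 + 1
11: 10469873 = 11·951806 + 7
13: 10469873 = 13·805374 + 11
17: 10469873 = 17·615874 + 15
19: 10469873 = 19·551045 + 18
23: 10469873 = 23·455211 + 20
29: 10469873 = 29·361030 + 3
31: 10469873 = 31·337737 + 26
37: 10469873 = 37·282969 + 20
41: 10469873 = 41·255362 + 31
43: 10469873 = 43·243485 + 18
47: 10469873 = 47·222763 + 12
53: 10469873 = 53·197544 + 41
59: 10469873 = 59·177455 + 28
61: 10469873 = 61·171637 + 16
67: 10469873 = 67·156266 + 51
71: 10469873 = 71·147463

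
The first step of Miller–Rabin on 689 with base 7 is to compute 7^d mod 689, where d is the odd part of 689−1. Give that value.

461

689 − 1 = 688 = 2^4 · 43, so d = 43.
7^1 ≡ 7 (mod 689)
7^2 ≡ 7^2 = 49 ≡ 49 (mod 689)
7^4 ≡ 49^2 = 2401 ≡ 334 (mod 689)
7^8 ≡ 334^2 = 111556 ≡ 627 (mod 689)
7^16 ≡ 627^2 = 393129 ≡ 399 (mod 689)
7^32 ≡ 399^2 = 159201 ≡ 42 (mod 689)
43 = 32 + 8 + 2 + 1 in binary powers of 2.
So 7^43 ≡ 42 · 627 · 49 · 7 ≡ 461 (mod 689).
Squaring chain: 461 → 309 → 399 → 42; never reaches −1, so base 7 is a Miller–Rabin witness that 689 is composite.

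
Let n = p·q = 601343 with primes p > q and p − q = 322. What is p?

953

Since p = q + 322, we have 601343 = q(q + 322), so q² + 322q − 601343 = 0.
Discriminant: 322² + 4·601343 = 103684 + 2405372 = 2509056; √2509056 = 1584.
q = (−322 + 1584)/2 = 631, and p = q + 322 = 953.
Check: 631 · 953 = 601343.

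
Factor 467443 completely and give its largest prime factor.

97

467443 = 61 · 7663
7663 = 79 · 97
97 is prime.
So 467443 = 61 · 79 · 97; the largest prime factor is 97.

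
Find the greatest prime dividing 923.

71

923 = 13 · 71
71 is prime.
So 923 = 13 · 71; the largest prime factor is 71.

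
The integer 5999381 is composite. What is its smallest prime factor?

5999381 is odd.
Digit sum 44, not divisible by 3.
Ends in 1: not divisible by 5.
7: 5999381 = 7·857054 + 3
11: 5999381 = 11·545398 + 3
13: 5999381 = 13·461490 + 11
17: 5999381 = 17·352904 + 13
19: 5999381 = 19·315756 + 17
23: 5999381 = 23·260842 + 15
29: 5999381 = 29·206875 + 6
31: 5999381 = 31·193528 + 13
37: 5999381 = 37·162145 + 16
41: 5999381 = 41·146326 + 15
43: 5999381 = 43·139520 + 21
47: 5999381 = 47·127646 + 19
53: 5999381 = 53·113195 + 46
59: 5999381 = 59·101684 + 25
61: 5999381 = 61·98350 + 31
67: 5999381 = 67·89543

67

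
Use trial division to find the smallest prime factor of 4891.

4891 is odd.
Digit sum 22, not divisible by 3.
Ends in 1: not divisible by 5.
7: 4891 = 7·698 + 5
11: 4891 = 11·444 + 7
13: 4891 = 13·376 + 3
17: 4891 = 17·287 + 12
19: 4891 = 19·257 + 8
23: 4891 = 23·212 + 15
29: 4891 = 29·168 + 19
31: 4891 = 31·157 + 24
37: 4891 = 37·132 + 7
41: 4891 = 41·119 + 12
43: 4891 = 43·113 + 32
47: 4891 = 47·104 + 3
53: 4891 = 53·92 + 15
59: 4891 = 59·82 + 53
61: 4891 = 61·80 + 11
67: 4891 = 67·73

67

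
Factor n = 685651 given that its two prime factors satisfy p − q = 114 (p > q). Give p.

887

Since p = q + 114, we have 685651 = q(q + 114), so q² + 114q − 685651 = 0.
Discriminant: 114² + 4·685651 = 12996 + 2742604 = 2755600; √2755600 = 1660.
q = (−114 + 1660)/2 = 773, and p = q + 114 = 887.
Check: 773 · 887 = 685651.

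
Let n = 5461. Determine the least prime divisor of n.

43

5461 is odd.
Digit sum 16, not divisible by 3.
Ends in 1: not divisible by 5.
7: 5461 = 7·780 + 1
11: 5461 = 11·496 + 5
13: 5461 = 13·420 + 1
17: 5461 = 17·321 + 4
19: 5461 = 19·287 + 8
23: 5461 = 23·237 + 10
29: 5461 = 29·188 + 9
31: 5461 = 31·176 + 5
37: 5461 = 37·147 + 22
41: 5461 = 41·133 + 8
43: 5461 = 43·127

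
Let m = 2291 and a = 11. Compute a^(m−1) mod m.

11^1 ≡ 11 (mod 2291)
11^2 ≡ 11^2 = 121 ≡ 121 (mod 2291)
11^4 ≡ 121^2 = 14641 ≡ 895 (mod 2291)
11^8 ≡ 895^2 = 801025 ≡ 1466 (mod 2291)
11^16 ≡ 1466^2 = 2149156 ≡ 198 (mod 2291)
11^32 ≡ 198^2 = 39204 ≡ 257 (mod 2291)
11^64 ≡ 257^2 = 66049 ≡ 1901 (mod 2291)
11^128 ≡ 1901^2 = 3613801 ≡ 894 (mod 2291)
11^256 ≡ 894^2 = 799236 ≡ 1968 (mod 2291)
11^512 ≡ 1968^2 = 3873024 ≡ 1234 (mod 2291)
11^1024 ≡ 1234^2 = 1522756 ≡ 1532 (mod 2291)
11^2048 ≡ 1532^2 = 2347024 ≡ 1040 (mod 2291)
2290 = 2048 + 128 + 64 + 32 + 16 + 2 in binary powers of 2.
So 11^2290 ≡ 1040 · 894 · 1901 · 257 · 198 · 121 ≡ 651 (mod 2291).
Since 651 ≠ 1, base 11 is a Fermat witness: 2291 is composite.

651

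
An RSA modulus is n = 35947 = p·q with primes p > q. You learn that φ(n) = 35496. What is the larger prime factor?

349

φ(n) = (p−1)(q−1) = n − (p+q) + 1, so p + q = 35947 − 35496 + 1 = 452.
p and q are the roots of t² − 452t + 35947 = 0.
Discriminant: 452² − 4·35947 = 204304 − 143788 = 60516; √60516 = 246.
q = (452 − 246)/2 = 103, p = (452 + 246)/2 = 349.
Check: 103 · 349 = 35947.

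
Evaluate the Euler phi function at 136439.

125496

Factor: 136439 = 19 · 43 · 167.
φ(136439) = (19−1) · (43−1) · (167−1) = 18 · 42 · 166 = 125496.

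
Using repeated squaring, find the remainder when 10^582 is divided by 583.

10^1 ≡ 10 (mod 583)
10^2 ≡ 10^2 = 100 ≡ 100 (mod 583)
10^4 ≡ 100^2 = 10000 ≡ 89 (mod 583)
10^8 ≡ 89^2 = 7921 ≡ 342 (mod 583)
10^16 ≡ 342^2 = 116964 ≡ 364 (mod 583)
10^32 ≡ 364^2 = 132496 ≡ 155 (mod 583)
10^64 ≡ 155^2 = 24025 ≡ 122 (mod 583)
10^128 ≡ 122^2 = 14884 ≡ 309 (mod 583)
10^256 ≡ 309^2 = 95481 ≡ 452 (mod 583)
10^512 ≡ 452^2 = 204304 ≡ 254 (mod 583)
582 = 512 + 64 + 4 + 2 in binary powers of 2.
So 10^582 ≡ 254 · 122 · 89 · 100 ≡ 386 (mod 583).
Since 386 ≠ 1, base 10 is a Fermat witness: 583 is composite.

386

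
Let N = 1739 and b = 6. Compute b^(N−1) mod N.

739

6^1 ≡ 6 (mod 1739)
6^2 ≡ 6^2 = 36 ≡ 36 (mod 1739)
6^4 ≡ 36^2 = 1296 ≡ 1296 (mod 1739)
6^8 ≡ 1296^2 = 1679616 ≡ 1481 (mod 1739)
6^16 ≡ 1481^2 = 2193361 ≡ 482 (mod 1739)
6^32 ≡ 482^2 = 232324 ≡ 1037 (mod 1739)
6^64 ≡ 1037^2 = 1075369 ≡ 667 (mod 1739)
6^128 ≡ 667^2 = 444889 ≡ 1444 (mod 1739)
6^256 ≡ 1444^2 = 2085136 ≡ 75 (mod 1739)
6^512 ≡ 75^2 = 5625 ≡ 408 (mod 1739)
6^1024 ≡ 408^2 = 166464 ≡ 1259 (mod 1739)
1738 = 1024 + 512 + 128 + 64 + 8 + 2 in binary powers of 2.
So 6^1738 ≡ 1259 · 408 · 1444 · 667 · 1481 · 36 ≡ 739 (mod 1739).
Since 739 ≠ 1, base 6 is a Fermat witness: 1739 is composite.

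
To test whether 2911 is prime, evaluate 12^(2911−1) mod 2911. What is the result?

12^1 ≡ 12 (mod 2911)
12^2 ≡ 12^2 = 144 ≡ 144 (mod 2911)
12^4 ≡ 144^2 = 20736 ≡ 359 (mod 2911)
12^8 ≡ 359^2 = 128881 ≡ 797 (mod 2911)
12^16 ≡ 797^2 = 635209 ≡ 611 (mod 2911)
12^32 ≡ 611^2 = 373321 ≡ 713 (mod 2911)
12^64 ≡ 713^2 = 508369 ≡ 1855 (mod 2911)
12^128 ≡ 1855^2 = 3441025 ≡ 223 (mod 2911)
12^256 ≡ 223^2 = 49729 ≡ 242 (mod 2911)
12^512 ≡ 242^2 = 58564 ≡ 344 (mod 2911)
12^1024 ≡ 344^2 = 118336 ≡ 1896 (mod 2911)
12^2048 ≡ 1896^2 = 3594816 ≡ 2642 (mod 2911)
2910 = 2048 + 512 + 256 + 64 + 16 + 8 + 4 + 2 in binary powers of 2.
So 12^2910 ≡ 2642 · 344 · 242 · 1855 · 611 · 797 · 359 · 144 ≡ 2533 (mod 2911).
Since 2533 ≠ 1, base 12 is a Fermat witness: 2911 is composite.

2533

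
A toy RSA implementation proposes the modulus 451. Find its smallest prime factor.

451 is odd.
Digit sum 10, not divisible by 3.
Ends in 1: not divisible by 5.
7: 451 = 7·64 + 3
11: 451 = 11·41

11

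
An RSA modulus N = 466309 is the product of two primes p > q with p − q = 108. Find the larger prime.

Since p = q + 108, we have 466309 = q(q + 108), so q² + 108q − 466309 = 0.
Discriminant: 108² + 4·466309 = 11664 + 1865236 = 1876900; √1876900 = 1370.
q = (−108 + 1370)/2 = 631, and p = q + 108 = 739.
Check: 631 · 739 = 466309.

739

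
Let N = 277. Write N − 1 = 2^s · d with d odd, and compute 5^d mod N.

217

277 − 1 = 276 = 2^2 · 69, so d = 69.
5^1 ≡ 5 (mod 277)
5^2 ≡ 5^2 = 25 ≡ 25 (mod 277)
5^4 ≡ 25^2 = 625 ≡ 71 (mod 277)
5^8 ≡ 71^2 = 5041 ≡ 55 (mod 277)
5^16 ≡ 55^2 = 3025 ≡ 255 (mod 277)
5^32 ≡ 255^2 = 65025 ≡ 207 (mod 277)
5^64 ≡ 207^2 = 42849 ≡ 191 (mod 277)
69 = 64 + 4 + 1 in binary powers of 2.
So 5^69 ≡ 191 · 71 · 5 ≡ 217 (mod 277).
Squaring chain: 217 → 276; reaches −1, so base 5 does not prove 277 composite.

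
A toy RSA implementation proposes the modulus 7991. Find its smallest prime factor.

61

7991 is odd.
Digit sum 26, not divisible by 3.
Ends in 1: not divisible by 5.
7: 7991 = 7·1141 + 4
11: 7991 = 11·726 + 5
13: 7991 = 13·614 + 9
17: 7991 = 17·470 + 1
19: 7991 = 19·420 + 11
23: 7991 = 23·347 + 10
29: 7991 = 29·275 + 16
31: 7991 = 31·257 + 24
37: 7991 = 37·215 + 36
41: 7991 = 41·194 + 37
43: 7991 = 43·185 + 36
47: 7991 = 47·170 + 1
53: 7991 = 53·150 + 41
59: 7991 = 59·135 + 26
61: 7991 = 61·131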